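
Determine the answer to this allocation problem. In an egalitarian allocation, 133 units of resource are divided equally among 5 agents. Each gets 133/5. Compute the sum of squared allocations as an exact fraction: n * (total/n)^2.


Step 1: Each agent's share = 133/5
Step 2: Square of each share = (133/5)^2 = 17689/25
Step 3: Sum of squares = 5 * 17689/25 = 17689/5

17689/5


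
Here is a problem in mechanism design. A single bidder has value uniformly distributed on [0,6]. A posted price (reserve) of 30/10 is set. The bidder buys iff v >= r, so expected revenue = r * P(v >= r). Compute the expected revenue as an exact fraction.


Step 1: Posted price r = 3, value support [0,6]
Step 2: P(v >= r) = (6 - 3)/6 = 1/2
Step 3: Expected revenue = r * P(v >= r) = 3 * 1/2
Step 4: Revenue = 3/2

3/2


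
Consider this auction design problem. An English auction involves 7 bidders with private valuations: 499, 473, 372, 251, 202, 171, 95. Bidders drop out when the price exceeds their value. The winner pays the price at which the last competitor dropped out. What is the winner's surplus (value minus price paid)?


Step 1: Identify the highest value: 499
Step 2: Identify the second-highest value: 473
Step 3: The final price = second-highest value = 473
Step 4: Surplus = 499 - 473 = 26

26


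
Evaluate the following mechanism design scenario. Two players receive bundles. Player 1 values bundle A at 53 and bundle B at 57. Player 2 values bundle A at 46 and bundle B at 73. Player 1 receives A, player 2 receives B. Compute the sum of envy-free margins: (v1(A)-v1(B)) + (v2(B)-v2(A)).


Step 1: Player 1's margin = v1(A) - v1(B) = 53 - 57 = -4
Step 2: Player 2's margin = v2(B) - v2(A) = 73 - 46 = 27
Step 3: Total margin = -4 + 27 = 23

23


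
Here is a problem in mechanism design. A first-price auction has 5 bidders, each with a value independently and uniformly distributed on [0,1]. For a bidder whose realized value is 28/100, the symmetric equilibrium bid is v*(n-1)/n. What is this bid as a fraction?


Step 1: The symmetric BNE bidding function is b(v) = v * (n-1) / n
Step 2: Substitute v = 7/25 and n = 5
Step 3: b = 7/25 * 4/5
Step 4: b = 28/125

28/125


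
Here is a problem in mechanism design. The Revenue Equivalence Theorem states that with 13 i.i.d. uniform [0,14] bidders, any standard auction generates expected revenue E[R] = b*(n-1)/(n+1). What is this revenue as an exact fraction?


Step 1: By Revenue Equivalence, expected revenue = b*(n-1)/(n+1)
Step 2: Substituting n = 13, b = 14
Step 3: Revenue = 14*(13-1)/(13+1) = 14*12/14
Step 4: Revenue = 168/14 = 12

12


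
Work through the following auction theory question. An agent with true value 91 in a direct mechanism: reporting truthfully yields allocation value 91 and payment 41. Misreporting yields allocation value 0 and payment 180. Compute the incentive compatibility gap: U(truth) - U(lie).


Step 1: U(truth) = value - payment = 91 - 41 = 50
Step 2: U(lie) = allocation - payment = 0 - 180 = -180
Step 3: IC gap = 50 - (-180) = 230

230


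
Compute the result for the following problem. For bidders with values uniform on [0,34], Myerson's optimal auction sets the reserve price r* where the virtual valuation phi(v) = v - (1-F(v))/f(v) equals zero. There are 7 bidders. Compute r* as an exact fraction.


Step 1: For U[0,34], F(v) = v/34 and f(v) = 1/34
Step 2: phi(v) = v - (1 - v/34)/(1/34) = v - (34 - v) = 2v - 34
Step 3: Set phi(r*) = 0: 2r* - 34 = 0
Step 4: r* = 34/2 = 17 (the number of bidders n = 7 does not enter)

17


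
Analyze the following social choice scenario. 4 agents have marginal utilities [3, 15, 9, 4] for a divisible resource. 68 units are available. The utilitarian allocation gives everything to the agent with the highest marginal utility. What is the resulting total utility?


Step 1: The marginal utilities are [3, 15, 9, 4]
Step 2: The highest marginal utility is 15
Step 3: All 68 units go to that agent
Step 4: Total utility = 15 * 68 = 1020

1020


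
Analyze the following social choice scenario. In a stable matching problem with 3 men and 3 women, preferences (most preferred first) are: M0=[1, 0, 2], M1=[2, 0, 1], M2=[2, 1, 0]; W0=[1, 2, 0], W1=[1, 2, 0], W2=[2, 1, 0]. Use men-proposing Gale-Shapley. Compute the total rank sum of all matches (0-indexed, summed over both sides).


Step 1: Run Gale-Shapley (men propose, women hold best offer):
  M0 proposes to W1; she accepts
  M1 proposes to W2; she accepts
  M2 proposes to W2; she switches from M1
  M1 proposes to W0; she accepts
Step 2: Final matching: W0-M1, W1-M0, W2-M2
Step 3: 0-indexed ranks (man's rank of his match, then woman's): 1 + 0 + 0 + 2 + 0 + 0
Step 4: Total rank sum = 3

3


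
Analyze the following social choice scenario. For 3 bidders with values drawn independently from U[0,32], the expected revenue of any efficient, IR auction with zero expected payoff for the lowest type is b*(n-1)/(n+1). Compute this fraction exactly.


Step 1: By Revenue Equivalence, expected revenue = b*(n-1)/(n+1)
Step 2: Substituting n = 3, b = 32
Step 3: Revenue = 32*(3-1)/(3+1) = 32*2/4
Step 4: Revenue = 64/4 = 16

16


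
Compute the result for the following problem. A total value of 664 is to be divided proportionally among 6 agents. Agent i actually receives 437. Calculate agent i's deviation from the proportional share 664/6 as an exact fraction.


Step 1: Proportional share = 664/6 = 332/3
Step 2: Agent's actual allocation = 437
Step 3: Excess = 437 - 332/3 = 979/3

979/3


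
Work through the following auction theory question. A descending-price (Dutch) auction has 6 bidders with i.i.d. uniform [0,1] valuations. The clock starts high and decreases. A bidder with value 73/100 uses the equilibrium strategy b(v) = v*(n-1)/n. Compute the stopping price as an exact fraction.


Step 1: Dutch auctions are strategically equivalent to first-price auctions
Step 2: The equilibrium bid is b(v) = v*(n-1)/n
Step 3: b = 73/100 * 5/6
Step 4: b = 73/120

73/120


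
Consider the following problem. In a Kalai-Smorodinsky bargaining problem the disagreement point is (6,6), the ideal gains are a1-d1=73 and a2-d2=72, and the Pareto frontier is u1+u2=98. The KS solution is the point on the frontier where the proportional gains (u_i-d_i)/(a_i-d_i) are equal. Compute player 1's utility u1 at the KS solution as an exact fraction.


Step 1: At the KS point, (u1-d1)/r1 = (u2-d2)/r2 = t and u1+u2 = 98
Step 2: u1 = d1 + r1*t and u2 = d2 + r2*t, so (d1 + r1*t) + (d2 + r2*t) = 98
Step 3: t = (98 - 6 - 6)/(73 + 72) = 86/145
Step 4: u1 = d1 + r1*t = 6 + 73 * 86/145 = 7148/145
Step 5: (Check: u2 = d2 + r2*t = 7062/145; u1+u2 = 7148/145 + 7062/145 = 98, on the frontier.)

7148/145


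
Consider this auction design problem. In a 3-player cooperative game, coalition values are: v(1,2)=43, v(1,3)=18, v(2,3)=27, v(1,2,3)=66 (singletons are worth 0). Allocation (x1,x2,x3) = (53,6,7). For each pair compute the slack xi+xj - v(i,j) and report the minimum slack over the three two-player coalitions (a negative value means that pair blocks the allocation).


Step 1: Slack for coalition (1,2): x1+x2 - v12 = 59 - 43 = 16
Step 2: Slack for coalition (1,3): x1+x3 - v13 = 60 - 18 = 42
Step 3: Slack for coalition (2,3): x2+x3 - v23 = 13 - 27 = -14
Step 4: Minimum slack = min(16, 42, -14) = -14, attained by (2,3); coalition (2,3) can block (slack < 0), so the allocation is not in the core

-14


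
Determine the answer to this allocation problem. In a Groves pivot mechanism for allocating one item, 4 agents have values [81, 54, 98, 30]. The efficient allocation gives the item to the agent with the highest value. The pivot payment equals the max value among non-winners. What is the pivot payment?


Step 1: The efficient winner is agent 2 with value 98
Step 2: Other agents' values: [81, 54, 30]
Step 3: Pivot payment = max(others) = 81
Step 4: The winner pays 81

81


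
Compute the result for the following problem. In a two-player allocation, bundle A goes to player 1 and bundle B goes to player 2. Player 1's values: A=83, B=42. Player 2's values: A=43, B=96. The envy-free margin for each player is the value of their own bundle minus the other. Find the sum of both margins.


Step 1: Player 1's margin = v1(A) - v1(B) = 83 - 42 = 41
Step 2: Player 2's margin = v2(B) - v2(A) = 96 - 43 = 53
Step 3: Total margin = 41 + 53 = 94

94


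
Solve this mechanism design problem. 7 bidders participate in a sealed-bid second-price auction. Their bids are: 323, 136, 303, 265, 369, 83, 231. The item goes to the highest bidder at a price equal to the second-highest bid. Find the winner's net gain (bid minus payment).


Step 1: Sort bids in descending order: 369, 323, 303, 265, 231, 136, 83
Step 2: The winning bid is the highest: 369
Step 3: The payment equals the second-highest bid: 323
Step 4: Surplus = winner's bid - payment = 369 - 323 = 46

46


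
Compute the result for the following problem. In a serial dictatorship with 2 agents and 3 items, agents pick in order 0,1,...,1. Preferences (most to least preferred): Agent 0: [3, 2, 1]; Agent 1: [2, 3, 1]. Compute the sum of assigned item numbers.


Step 1: Agent 0 picks item 3
Step 2: Agent 1 picks item 2
Step 3: Sum = 3 + 2 = 5

5


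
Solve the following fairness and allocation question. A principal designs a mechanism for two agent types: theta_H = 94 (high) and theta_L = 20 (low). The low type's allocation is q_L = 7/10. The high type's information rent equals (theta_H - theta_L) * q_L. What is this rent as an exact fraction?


Step 1: theta_H - theta_L = 94 - 20 = 74
Step 2: Information rent = (theta_H - theta_L) * q_L
Step 3: = 74 * 7/10
Step 4: = 259/5

259/5


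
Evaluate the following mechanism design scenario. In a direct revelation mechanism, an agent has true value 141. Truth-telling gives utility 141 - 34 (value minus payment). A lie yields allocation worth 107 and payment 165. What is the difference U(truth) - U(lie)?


Step 1: U(truth) = value - payment = 141 - 34 = 107
Step 2: U(lie) = allocation - payment = 107 - 165 = -58
Step 3: IC gap = 107 - (-58) = 165

165


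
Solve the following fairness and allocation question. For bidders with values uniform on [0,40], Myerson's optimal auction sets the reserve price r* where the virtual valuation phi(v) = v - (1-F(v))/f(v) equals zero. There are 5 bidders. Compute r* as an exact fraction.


Step 1: For U[0,40], F(v) = v/40 and f(v) = 1/40
Step 2: phi(v) = v - (1 - v/40)/(1/40) = v - (40 - v) = 2v - 40
Step 3: Set phi(r*) = 0: 2r* - 40 = 0
Step 4: r* = 40/2 = 20 (the number of bidders n = 5 does not enter)

20


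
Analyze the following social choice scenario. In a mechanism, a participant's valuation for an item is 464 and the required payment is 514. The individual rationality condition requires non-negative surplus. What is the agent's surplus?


Step 1: Surplus = value - payment = 464 - 514 = -50
Step 2: IR is violated (surplus < 0)

-50


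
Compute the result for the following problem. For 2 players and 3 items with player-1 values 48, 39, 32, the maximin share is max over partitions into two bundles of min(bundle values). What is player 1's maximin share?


Step 1: Item values = 48, 39, 32
Step 2: Enumerate all 2-bundle partitions and take the smaller bundle:
  Partition 1: {48} vs {39,32} -> bundles 48, 71; min = 48
  Partition 2: {39} vs {48,32} -> bundles 39, 80; min = 39
  Partition 3: {32} vs {48,39} -> bundles 32, 87; min = 32
Step 3: MMS = max(48, 39, 32) = 48

48


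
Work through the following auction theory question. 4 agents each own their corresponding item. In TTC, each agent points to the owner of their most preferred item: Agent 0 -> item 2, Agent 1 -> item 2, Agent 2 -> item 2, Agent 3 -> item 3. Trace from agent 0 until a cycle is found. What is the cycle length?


Step 1: Trace the pointer graph from agent 0: 0 -> 2 -> 2
Step 2: A cycle is detected when we revisit agent 2
Step 3: The cycle is: 2 -> 2
Step 4: Cycle length = 1

1


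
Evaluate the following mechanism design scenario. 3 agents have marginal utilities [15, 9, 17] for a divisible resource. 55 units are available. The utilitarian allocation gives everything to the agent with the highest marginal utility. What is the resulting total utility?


Step 1: The marginal utilities are [15, 9, 17]
Step 2: The highest marginal utility is 17
Step 3: All 55 units go to that agent
Step 4: Total utility = 17 * 55 = 935

935


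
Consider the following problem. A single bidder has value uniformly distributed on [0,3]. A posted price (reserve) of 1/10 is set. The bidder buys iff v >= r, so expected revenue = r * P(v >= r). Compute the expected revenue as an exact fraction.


Step 1: Posted price r = 1/10, value support [0,3]
Step 2: P(v >= r) = (3 - 1/10)/3 = 29/30
Step 3: Expected revenue = r * P(v >= r) = 1/10 * 29/30
Step 4: Revenue = 29/300

29/300


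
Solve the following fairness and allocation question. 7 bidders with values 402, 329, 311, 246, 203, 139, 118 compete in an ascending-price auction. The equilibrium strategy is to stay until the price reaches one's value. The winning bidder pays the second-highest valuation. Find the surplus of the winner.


Step 1: Identify the highest value: 402
Step 2: Identify the second-highest value: 329
Step 3: The final price = second-highest value = 329
Step 4: Surplus = 402 - 329 = 73

73


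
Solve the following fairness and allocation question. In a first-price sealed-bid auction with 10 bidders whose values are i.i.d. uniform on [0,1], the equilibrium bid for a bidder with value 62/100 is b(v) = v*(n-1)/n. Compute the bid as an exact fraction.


Step 1: The symmetric BNE bidding function is b(v) = v * (n-1) / n
Step 2: Substitute v = 31/50 and n = 10
Step 3: b = 31/50 * 9/10
Step 4: b = 279/500

279/500


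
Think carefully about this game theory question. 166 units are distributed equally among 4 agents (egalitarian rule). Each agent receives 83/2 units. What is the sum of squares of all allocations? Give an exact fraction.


Step 1: Each agent's share = 166/4 = 83/2
Step 2: Square of each share = (83/2)^2 = 6889/4
Step 3: Sum of squares = 4 * 6889/4 = 6889

6889


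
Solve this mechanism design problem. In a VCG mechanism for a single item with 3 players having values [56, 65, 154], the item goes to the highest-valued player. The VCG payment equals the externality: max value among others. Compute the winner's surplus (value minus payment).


Step 1: The winner is the agent with the highest value: agent 2 with value 154
Step 2: Values of other agents: [56, 65]
Step 3: VCG payment = max of others' values = 65
Step 4: Surplus = 154 - 65 = 89

89


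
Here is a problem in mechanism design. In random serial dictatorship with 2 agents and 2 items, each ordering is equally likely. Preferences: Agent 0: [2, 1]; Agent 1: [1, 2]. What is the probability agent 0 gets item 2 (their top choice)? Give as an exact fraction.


Step 1: Agent 0 wants item 2
Step 2: There are 2 possible orderings of agents
Step 3: In 2 orderings, agent 0 gets item 2
Step 4: Probability = 2/2 = 1

1


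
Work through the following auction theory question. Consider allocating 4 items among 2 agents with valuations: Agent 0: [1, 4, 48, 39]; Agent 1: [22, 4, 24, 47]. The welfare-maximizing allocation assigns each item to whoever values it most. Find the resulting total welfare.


Step 1: For each item, find the maximum value among all agents.
Step 2: Item 0 -> Agent 1 (value 22)
Step 3: Item 1 -> Agent 0 (value 4)
Step 4: Item 2 -> Agent 0 (value 48)
Step 5: Item 3 -> Agent 1 (value 47)
Step 6: Total welfare = 22 + 4 + 48 + 47 = 121

121


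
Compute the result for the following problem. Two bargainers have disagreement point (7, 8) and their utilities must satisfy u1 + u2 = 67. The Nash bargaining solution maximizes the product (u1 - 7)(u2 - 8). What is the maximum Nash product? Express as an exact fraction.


Step 1: The Nash solution splits surplus symmetrically above the disagreement point
Step 2: u1 = (total + d1 - d2)/2 = (67 + 7 - 8)/2 = 33
Step 3: u2 = (total - d1 + d2)/2 = (67 - 7 + 8)/2 = 34
Step 4: Nash product = (33 - 7) * (34 - 8)
Step 5: = 26 * 26 = 676

676


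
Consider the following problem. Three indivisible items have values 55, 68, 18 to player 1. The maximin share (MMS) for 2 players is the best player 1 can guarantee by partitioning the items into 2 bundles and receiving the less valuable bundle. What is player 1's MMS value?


Step 1: Item values = 55, 68, 18
Step 2: Enumerate all 2-bundle partitions and take the smaller bundle:
  Partition 1: {55} vs {68,18} -> bundles 55, 86; min = 55
  Partition 2: {68} vs {55,18} -> bundles 68, 73; min = 68
  Partition 3: {18} vs {55,68} -> bundles 18, 123; min = 18
Step 3: MMS = max(55, 68, 18) = 68

68


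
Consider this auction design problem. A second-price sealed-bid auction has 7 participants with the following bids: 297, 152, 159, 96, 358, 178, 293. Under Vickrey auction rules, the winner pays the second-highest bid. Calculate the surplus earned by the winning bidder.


Step 1: Sort bids in descending order: 358, 297, 293, 178, 159, 152, 96
Step 2: The winning bid is the highest: 358
Step 3: The payment equals the second-highest bid: 297
Step 4: Surplus = winner's bid - payment = 358 - 297 = 61

61


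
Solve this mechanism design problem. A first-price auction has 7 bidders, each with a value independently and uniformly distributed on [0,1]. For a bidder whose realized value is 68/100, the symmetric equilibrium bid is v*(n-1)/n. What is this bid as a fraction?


Step 1: The symmetric BNE bidding function is b(v) = v * (n-1) / n
Step 2: Substitute v = 17/25 and n = 7
Step 3: b = 17/25 * 6/7
Step 4: b = 102/175

102/175


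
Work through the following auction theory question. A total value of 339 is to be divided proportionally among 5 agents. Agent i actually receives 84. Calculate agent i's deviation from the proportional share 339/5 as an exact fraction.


Step 1: Proportional share = 339/5
Step 2: Agent's actual allocation = 84
Step 3: Excess = 84 - 339/5 = 81/5

81/5


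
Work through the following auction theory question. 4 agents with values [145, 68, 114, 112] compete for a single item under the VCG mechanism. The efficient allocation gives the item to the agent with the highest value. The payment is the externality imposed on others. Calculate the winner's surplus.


Step 1: The winner is the agent with the highest value: agent 0 with value 145
Step 2: Values of other agents: [68, 114, 112]
Step 3: VCG payment = max of others' values = 114
Step 4: Surplus = 145 - 114 = 31

31


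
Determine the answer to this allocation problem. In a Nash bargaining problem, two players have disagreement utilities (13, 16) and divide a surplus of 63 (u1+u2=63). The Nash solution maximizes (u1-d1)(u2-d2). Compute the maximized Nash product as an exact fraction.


Step 1: The Nash solution splits surplus symmetrically above the disagreement point
Step 2: u1 = (total + d1 - d2)/2 = (63 + 13 - 16)/2 = 30
Step 3: u2 = (total - d1 + d2)/2 = (63 - 13 + 16)/2 = 33
Step 4: Nash product = (30 - 13) * (33 - 16)
Step 5: = 17 * 17 = 289

289


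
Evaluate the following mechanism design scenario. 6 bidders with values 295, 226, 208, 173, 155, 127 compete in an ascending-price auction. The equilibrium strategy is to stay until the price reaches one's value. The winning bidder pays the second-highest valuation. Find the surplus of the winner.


Step 1: Identify the highest value: 295
Step 2: Identify the second-highest value: 226
Step 3: The final price = second-highest value = 226
Step 4: Surplus = 295 - 226 = 69

69


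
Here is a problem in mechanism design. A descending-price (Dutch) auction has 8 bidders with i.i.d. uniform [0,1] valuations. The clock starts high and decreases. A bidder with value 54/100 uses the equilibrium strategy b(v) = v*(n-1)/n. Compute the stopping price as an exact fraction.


Step 1: Dutch auctions are strategically equivalent to first-price auctions
Step 2: The equilibrium bid is b(v) = v*(n-1)/n
Step 3: b = 27/50 * 7/8
Step 4: b = 189/400

189/400


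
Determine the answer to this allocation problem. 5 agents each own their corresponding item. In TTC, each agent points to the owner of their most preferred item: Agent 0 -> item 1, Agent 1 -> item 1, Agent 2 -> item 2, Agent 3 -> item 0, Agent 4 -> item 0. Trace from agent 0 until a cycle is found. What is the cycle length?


Step 1: Trace the pointer graph from agent 0: 0 -> 1 -> 1
Step 2: A cycle is detected when we revisit agent 1
Step 3: The cycle is: 1 -> 1
Step 4: Cycle length = 1

1


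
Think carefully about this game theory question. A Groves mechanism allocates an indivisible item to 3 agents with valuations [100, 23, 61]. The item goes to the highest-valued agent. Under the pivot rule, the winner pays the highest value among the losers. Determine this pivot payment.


Step 1: The efficient winner is agent 0 with value 100
Step 2: Other agents' values: [23, 61]
Step 3: Pivot payment = max(others) = 61
Step 4: The winner pays 61

61


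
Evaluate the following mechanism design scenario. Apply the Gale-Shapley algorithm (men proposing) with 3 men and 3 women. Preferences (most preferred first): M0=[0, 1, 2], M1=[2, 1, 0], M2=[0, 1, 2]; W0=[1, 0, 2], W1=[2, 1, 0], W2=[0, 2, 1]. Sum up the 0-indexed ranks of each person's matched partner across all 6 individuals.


Step 1: Run Gale-Shapley (men propose, women hold best offer):
  M0 proposes to W0; she accepts
  M1 proposes to W2; she accepts
  M2 proposes to W0; rejected
  M2 proposes to W1; she accepts
Step 2: Final matching: W0-M0, W1-M2, W2-M1
Step 3: 0-indexed ranks (man's rank of his match, then woman's): 0 + 1 + 1 + 0 + 0 + 2
Step 4: Total rank sum = 4

4


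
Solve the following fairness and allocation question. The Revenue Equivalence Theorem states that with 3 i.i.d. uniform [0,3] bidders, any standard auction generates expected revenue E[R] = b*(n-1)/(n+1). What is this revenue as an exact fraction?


Step 1: By Revenue Equivalence, expected revenue = b*(n-1)/(n+1)
Step 2: Substituting n = 3, b = 3
Step 3: Revenue = 3*(3-1)/(3+1) = 3*2/4
Step 4: Revenue = 6/4 = 3/2

3/2


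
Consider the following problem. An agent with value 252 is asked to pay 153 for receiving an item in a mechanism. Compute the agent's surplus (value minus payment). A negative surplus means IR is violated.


Step 1: Surplus = value - payment = 252 - 153 = 99
Step 2: IR is satisfied (surplus >= 0)

99


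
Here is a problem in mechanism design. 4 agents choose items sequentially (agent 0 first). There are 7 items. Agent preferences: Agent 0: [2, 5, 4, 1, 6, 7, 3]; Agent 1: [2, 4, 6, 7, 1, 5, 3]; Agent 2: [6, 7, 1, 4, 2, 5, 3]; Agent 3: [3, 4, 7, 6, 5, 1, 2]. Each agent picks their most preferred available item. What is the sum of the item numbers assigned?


Step 1: Agent 0 picks item 2
Step 2: Agent 1 picks item 4
Step 3: Agent 2 picks item 6
Step 4: Agent 3 picks item 3
Step 5: Sum = 2 + 4 + 6 + 3 = 15

15


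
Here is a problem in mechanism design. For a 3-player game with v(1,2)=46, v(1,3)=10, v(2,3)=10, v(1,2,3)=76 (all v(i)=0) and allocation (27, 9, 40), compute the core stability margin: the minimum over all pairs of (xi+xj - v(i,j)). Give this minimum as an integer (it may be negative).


Step 1: Slack for coalition (1,2): x1+x2 - v12 = 36 - 46 = -10
Step 2: Slack for coalition (1,3): x1+x3 - v13 = 67 - 10 = 57
Step 3: Slack for coalition (2,3): x2+x3 - v23 = 49 - 10 = 39
Step 4: Minimum slack = min(-10, 57, 39) = -10, attained by (1,2); coalition (1,2) can block (slack < 0), so the allocation is not in the core

-10


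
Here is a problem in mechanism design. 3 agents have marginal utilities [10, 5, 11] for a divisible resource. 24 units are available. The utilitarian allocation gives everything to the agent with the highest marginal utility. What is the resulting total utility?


Step 1: The marginal utilities are [10, 5, 11]
Step 2: The highest marginal utility is 11
Step 3: All 24 units go to that agent
Step 4: Total utility = 11 * 24 = 264

264


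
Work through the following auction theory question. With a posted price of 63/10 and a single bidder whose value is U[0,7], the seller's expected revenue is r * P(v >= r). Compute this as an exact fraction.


Step 1: Posted price r = 63/10, value support [0,7]
Step 2: P(v >= r) = (7 - 63/10)/7 = 1/10
Step 3: Expected revenue = r * P(v >= r) = 63/10 * 1/10
Step 4: Revenue = 63/100

63/100


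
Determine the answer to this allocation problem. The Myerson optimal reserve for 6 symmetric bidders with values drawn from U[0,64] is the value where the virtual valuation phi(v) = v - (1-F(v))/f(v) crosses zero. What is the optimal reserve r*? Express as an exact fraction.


Step 1: For U[0,64], F(v) = v/64 and f(v) = 1/64
Step 2: phi(v) = v - (1 - v/64)/(1/64) = v - (64 - v) = 2v - 64
Step 3: Set phi(r*) = 0: 2r* - 64 = 0
Step 4: r* = 64/2 = 32 (the number of bidders n = 6 does not enter)

32


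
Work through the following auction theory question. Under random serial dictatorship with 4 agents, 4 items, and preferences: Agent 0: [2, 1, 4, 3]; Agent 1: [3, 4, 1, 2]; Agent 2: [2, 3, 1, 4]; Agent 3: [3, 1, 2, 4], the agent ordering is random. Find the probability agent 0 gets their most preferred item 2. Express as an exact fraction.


Step 1: Agent 0 wants item 2
Step 2: There are 24 possible orderings of agents
Step 3: In 12 orderings, agent 0 gets item 2
Step 4: Probability = 12/24 = 1/2

1/2


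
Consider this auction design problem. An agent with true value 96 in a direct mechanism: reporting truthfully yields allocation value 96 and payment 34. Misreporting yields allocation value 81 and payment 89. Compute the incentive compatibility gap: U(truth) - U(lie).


Step 1: U(truth) = value - payment = 96 - 34 = 62
Step 2: U(lie) = allocation - payment = 81 - 89 = -8
Step 3: IC gap = 62 - (-8) = 70

70


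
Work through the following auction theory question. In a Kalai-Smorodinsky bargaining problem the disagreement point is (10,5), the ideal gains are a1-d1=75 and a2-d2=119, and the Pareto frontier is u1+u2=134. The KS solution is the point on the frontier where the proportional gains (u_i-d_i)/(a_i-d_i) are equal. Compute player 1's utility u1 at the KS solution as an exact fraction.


Step 1: At the KS point, (u1-d1)/r1 = (u2-d2)/r2 = t and u1+u2 = 134
Step 2: u1 = d1 + r1*t and u2 = d2 + r2*t, so (d1 + r1*t) + (d2 + r2*t) = 134
Step 3: t = (134 - 10 - 5)/(75 + 119) = 119/194
Step 4: u1 = d1 + r1*t = 10 + 75 * 119/194 = 10865/194
Step 5: (Check: u2 = d2 + r2*t = 15131/194; u1+u2 = 10865/194 + 15131/194 = 134, on the frontier.)

10865/194


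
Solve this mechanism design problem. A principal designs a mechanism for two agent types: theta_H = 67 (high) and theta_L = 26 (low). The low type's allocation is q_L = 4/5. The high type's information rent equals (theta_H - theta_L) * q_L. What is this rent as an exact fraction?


Step 1: theta_H - theta_L = 67 - 26 = 41
Step 2: Information rent = (theta_H - theta_L) * q_L
Step 3: = 41 * 4/5
Step 4: = 164/5

164/5


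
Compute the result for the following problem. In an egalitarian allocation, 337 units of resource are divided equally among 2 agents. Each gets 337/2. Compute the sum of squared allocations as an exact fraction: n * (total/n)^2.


Step 1: Each agent's share = 337/2
Step 2: Square of each share = (337/2)^2 = 113569/4
Step 3: Sum of squares = 2 * 113569/4 = 113569/2

113569/2


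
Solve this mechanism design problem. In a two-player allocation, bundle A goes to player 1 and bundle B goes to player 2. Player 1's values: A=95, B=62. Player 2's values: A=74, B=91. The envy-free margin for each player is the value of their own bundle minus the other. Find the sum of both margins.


Step 1: Player 1's margin = v1(A) - v1(B) = 95 - 62 = 33
Step 2: Player 2's margin = v2(B) - v2(A) = 91 - 74 = 17
Step 3: Total margin = 33 + 17 = 50

50


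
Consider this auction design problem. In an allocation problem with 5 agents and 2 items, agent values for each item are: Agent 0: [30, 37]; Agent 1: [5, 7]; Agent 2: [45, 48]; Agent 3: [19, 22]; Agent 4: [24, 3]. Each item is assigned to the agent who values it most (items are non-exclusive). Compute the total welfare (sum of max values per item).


Step 1: For each item, find the maximum value among all agents.
Step 2: Item 0 -> Agent 2 (value 45)
Step 3: Item 1 -> Agent 2 (value 48)
Step 4: Total welfare = 45 + 48 = 93

93


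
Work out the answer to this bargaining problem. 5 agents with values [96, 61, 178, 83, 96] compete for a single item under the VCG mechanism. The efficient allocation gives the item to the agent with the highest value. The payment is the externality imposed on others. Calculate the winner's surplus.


Step 1: The winner is the agent with the highest value: agent 2 with value 178
Step 2: Values of other agents: [96, 61, 83, 96]
Step 3: VCG payment = max of others' values = 96
Step 4: Surplus = 178 - 96 = 82

82


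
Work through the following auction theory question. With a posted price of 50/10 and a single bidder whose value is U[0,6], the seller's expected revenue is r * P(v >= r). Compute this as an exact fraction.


Step 1: Posted price r = 5, value support [0,6]
Step 2: P(v >= r) = (6 - 5)/6 = 1/6
Step 3: Expected revenue = r * P(v >= r) = 5 * 1/6
Step 4: Revenue = 5/6

5/6


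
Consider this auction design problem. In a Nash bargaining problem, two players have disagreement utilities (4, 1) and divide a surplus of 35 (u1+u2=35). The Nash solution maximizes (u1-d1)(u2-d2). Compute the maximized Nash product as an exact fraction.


Step 1: The Nash solution splits surplus symmetrically above the disagreement point
Step 2: u1 = (total + d1 - d2)/2 = (35 + 4 - 1)/2 = 19
Step 3: u2 = (total - d1 + d2)/2 = (35 - 4 + 1)/2 = 16
Step 4: Nash product = (19 - 4) * (16 - 1)
Step 5: = 15 * 15 = 225

225


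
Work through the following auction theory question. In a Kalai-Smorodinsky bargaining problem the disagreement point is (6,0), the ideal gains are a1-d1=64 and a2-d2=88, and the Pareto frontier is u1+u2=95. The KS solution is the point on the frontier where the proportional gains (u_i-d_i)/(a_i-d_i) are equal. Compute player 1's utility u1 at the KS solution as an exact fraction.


Step 1: At the KS point, (u1-d1)/r1 = (u2-d2)/r2 = t and u1+u2 = 95
Step 2: u1 = d1 + r1*t and u2 = d2 + r2*t, so (d1 + r1*t) + (d2 + r2*t) = 95
Step 3: t = (95 - 6 - 0)/(64 + 88) = 89/152
Step 4: u1 = d1 + r1*t = 6 + 64 * 89/152 = 826/19
Step 5: (Check: u2 = d2 + r2*t = 979/19; u1+u2 = 826/19 + 979/19 = 95, on the frontier.)

826/19


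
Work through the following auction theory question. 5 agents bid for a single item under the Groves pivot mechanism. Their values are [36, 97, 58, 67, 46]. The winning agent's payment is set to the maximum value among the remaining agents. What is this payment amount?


Step 1: The efficient winner is agent 1 with value 97
Step 2: Other agents' values: [36, 58, 67, 46]
Step 3: Pivot payment = max(others) = 67
Step 4: The winner pays 67

67


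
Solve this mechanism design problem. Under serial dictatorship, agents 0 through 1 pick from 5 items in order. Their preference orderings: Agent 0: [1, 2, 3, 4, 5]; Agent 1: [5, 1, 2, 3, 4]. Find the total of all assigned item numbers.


Step 1: Agent 0 picks item 1
Step 2: Agent 1 picks item 5
Step 3: Sum = 1 + 5 = 6

6


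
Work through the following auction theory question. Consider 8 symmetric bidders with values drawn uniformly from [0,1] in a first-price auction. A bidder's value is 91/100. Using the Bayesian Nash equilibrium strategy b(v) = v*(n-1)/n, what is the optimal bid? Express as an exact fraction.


Step 1: The symmetric BNE bidding function is b(v) = v * (n-1) / n
Step 2: Substitute v = 91/100 and n = 8
Step 3: b = 91/100 * 7/8
Step 4: b = 637/800

637/800


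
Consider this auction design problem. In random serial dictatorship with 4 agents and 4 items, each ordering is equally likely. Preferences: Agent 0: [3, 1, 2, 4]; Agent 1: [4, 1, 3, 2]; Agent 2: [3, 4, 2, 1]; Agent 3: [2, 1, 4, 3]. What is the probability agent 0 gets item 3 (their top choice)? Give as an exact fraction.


Step 1: Agent 0 wants item 3
Step 2: There are 24 possible orderings of agents
Step 3: In 12 orderings, agent 0 gets item 3
Step 4: Probability = 12/24 = 1/2

1/2


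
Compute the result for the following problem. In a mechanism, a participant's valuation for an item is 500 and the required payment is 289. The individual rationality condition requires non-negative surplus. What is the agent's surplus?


Step 1: Surplus = value - payment = 500 - 289 = 211
Step 2: IR is satisfied (surplus >= 0)

211


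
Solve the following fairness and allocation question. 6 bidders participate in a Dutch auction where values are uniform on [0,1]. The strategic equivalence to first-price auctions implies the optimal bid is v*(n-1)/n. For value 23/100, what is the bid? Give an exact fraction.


Step 1: Dutch auctions are strategically equivalent to first-price auctions
Step 2: The equilibrium bid is b(v) = v*(n-1)/n
Step 3: b = 23/100 * 5/6
Step 4: b = 23/120

23/120


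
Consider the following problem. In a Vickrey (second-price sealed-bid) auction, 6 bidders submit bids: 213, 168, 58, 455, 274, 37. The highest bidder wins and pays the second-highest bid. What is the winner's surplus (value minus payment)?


Step 1: Sort bids in descending order: 455, 274, 213, 168, 58, 37
Step 2: The winning bid is the highest: 455
Step 3: The payment equals the second-highest bid: 274
Step 4: Surplus = winner's bid - payment = 455 - 274 = 181

181


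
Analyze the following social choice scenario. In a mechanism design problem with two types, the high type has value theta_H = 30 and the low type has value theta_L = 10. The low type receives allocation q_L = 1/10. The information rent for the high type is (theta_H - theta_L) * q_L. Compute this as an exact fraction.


Step 1: theta_H - theta_L = 30 - 10 = 20
Step 2: Information rent = (theta_H - theta_L) * q_L
Step 3: = 20 * 1/10
Step 4: = 2

2


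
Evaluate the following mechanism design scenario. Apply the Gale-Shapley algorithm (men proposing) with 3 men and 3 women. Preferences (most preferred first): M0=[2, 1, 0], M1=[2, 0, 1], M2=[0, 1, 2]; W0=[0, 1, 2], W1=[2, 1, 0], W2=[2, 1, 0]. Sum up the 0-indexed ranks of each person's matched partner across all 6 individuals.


Step 1: Run Gale-Shapley (men propose, women hold best offer):
  M0 proposes to W2; she accepts
  M1 proposes to W2; she switches from M0
  M2 proposes to W0; she accepts
  M0 proposes to W1; she accepts
Step 2: Final matching: W0-M2, W1-M0, W2-M1
Step 3: 0-indexed ranks (man's rank of his match, then woman's): 0 + 2 + 1 + 2 + 0 + 1
Step 4: Total rank sum = 6

6


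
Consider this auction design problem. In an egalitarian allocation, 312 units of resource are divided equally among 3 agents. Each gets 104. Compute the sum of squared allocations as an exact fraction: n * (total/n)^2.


Step 1: Each agent's share = 312/3 = 104
Step 2: Square of each share = (104)^2 = 10816
Step 3: Sum of squares = 3 * 10816 = 32448

32448


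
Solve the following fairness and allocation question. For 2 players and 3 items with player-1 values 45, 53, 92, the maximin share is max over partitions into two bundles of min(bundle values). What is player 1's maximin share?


Step 1: Item values = 45, 53, 92
Step 2: Enumerate all 2-bundle partitions and take the smaller bundle:
  Partition 1: {45} vs {53,92} -> bundles 45, 145; min = 45
  Partition 2: {53} vs {45,92} -> bundles 53, 137; min = 53
  Partition 3: {92} vs {45,53} -> bundles 92, 98; min = 92
Step 3: MMS = max(45, 53, 92) = 92

92


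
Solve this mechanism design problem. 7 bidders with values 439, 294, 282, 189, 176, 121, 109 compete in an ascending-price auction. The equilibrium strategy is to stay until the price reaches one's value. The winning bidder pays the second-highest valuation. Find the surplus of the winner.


Step 1: Identify the highest value: 439
Step 2: Identify the second-highest value: 294
Step 3: The final price = second-highest value = 294
Step 4: Surplus = 439 - 294 = 145

145


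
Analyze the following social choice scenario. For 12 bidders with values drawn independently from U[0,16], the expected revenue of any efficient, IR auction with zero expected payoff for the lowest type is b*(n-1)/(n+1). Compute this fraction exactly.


Step 1: By Revenue Equivalence, expected revenue = b*(n-1)/(n+1)
Step 2: Substituting n = 12, b = 16
Step 3: Revenue = 16*(12-1)/(12+1) = 16*11/13
Step 4: Revenue = 176/13

176/13


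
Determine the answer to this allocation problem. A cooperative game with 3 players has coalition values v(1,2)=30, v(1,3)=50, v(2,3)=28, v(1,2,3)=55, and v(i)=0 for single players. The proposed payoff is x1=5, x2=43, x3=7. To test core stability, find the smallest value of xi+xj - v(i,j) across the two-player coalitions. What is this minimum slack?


Step 1: Slack for coalition (1,2): x1+x2 - v12 = 48 - 30 = 18
Step 2: Slack for coalition (1,3): x1+x3 - v13 = 12 - 50 = -38
Step 3: Slack for coalition (2,3): x2+x3 - v23 = 50 - 28 = 22
Step 4: Minimum slack = min(18, -38, 22) = -38, attained by (1,3); coalition (1,3) can block (slack < 0), so the allocation is not in the core

-38


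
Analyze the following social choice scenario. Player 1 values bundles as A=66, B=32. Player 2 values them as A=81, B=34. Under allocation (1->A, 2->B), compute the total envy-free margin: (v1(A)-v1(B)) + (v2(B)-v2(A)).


Step 1: Player 1's margin = v1(A) - v1(B) = 66 - 32 = 34
Step 2: Player 2's margin = v2(B) - v2(A) = 34 - 81 = -47
Step 3: Total margin = 34 + -47 = -13

-13


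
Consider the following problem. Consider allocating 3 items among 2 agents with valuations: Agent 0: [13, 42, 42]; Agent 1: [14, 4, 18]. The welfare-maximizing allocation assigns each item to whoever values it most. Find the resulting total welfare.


Step 1: For each item, find the maximum value among all agents.
Step 2: Item 0 -> Agent 1 (value 14)
Step 3: Item 1 -> Agent 0 (value 42)
Step 4: Item 2 -> Agent 0 (value 42)
Step 5: Total welfare = 14 + 42 + 42 = 98

98


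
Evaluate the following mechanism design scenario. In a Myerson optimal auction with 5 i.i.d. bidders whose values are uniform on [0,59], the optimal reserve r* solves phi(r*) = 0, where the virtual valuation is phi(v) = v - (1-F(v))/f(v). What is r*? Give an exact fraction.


Step 1: For U[0,59], F(v) = v/59 and f(v) = 1/59
Step 2: phi(v) = v - (1 - v/59)/(1/59) = v - (59 - v) = 2v - 59
Step 3: Set phi(r*) = 0: 2r* - 59 = 0
Step 4: r* = 59/2 (the number of bidders n = 5 does not enter)

59/2


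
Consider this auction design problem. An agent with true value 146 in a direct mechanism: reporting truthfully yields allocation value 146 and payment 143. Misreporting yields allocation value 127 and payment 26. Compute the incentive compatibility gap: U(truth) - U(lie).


Step 1: U(truth) = value - payment = 146 - 143 = 3
Step 2: U(lie) = allocation - payment = 127 - 26 = 101
Step 3: IC gap = 3 - 101 = -98

-98


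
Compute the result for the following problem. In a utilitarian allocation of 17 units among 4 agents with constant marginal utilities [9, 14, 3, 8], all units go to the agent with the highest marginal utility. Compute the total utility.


Step 1: The marginal utilities are [9, 14, 3, 8]
Step 2: The highest marginal utility is 14
Step 3: All 17 units go to that agent
Step 4: Total utility = 14 * 17 = 238

238


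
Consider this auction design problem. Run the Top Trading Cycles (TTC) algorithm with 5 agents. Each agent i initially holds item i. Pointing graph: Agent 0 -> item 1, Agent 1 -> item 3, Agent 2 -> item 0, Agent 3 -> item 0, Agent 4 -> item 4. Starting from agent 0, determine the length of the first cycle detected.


Step 1: Trace the pointer graph from agent 0: 0 -> 1 -> 3 -> 0
Step 2: A cycle is detected when we revisit agent 0
Step 3: The cycle is: 0 -> 1 -> 3 -> 0
Step 4: Cycle length = 3

3
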